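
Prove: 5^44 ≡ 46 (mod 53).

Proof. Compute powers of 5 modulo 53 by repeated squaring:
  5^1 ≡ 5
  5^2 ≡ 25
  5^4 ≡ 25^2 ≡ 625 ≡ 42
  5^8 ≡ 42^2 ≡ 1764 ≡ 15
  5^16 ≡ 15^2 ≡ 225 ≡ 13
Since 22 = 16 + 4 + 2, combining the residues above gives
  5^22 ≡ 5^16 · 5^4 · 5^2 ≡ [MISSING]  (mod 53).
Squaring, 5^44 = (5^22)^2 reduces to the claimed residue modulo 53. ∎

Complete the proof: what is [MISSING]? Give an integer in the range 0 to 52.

5^16 · 5^4 · 5^2 ≡ 13 · 42 · 25 = 13650.
13650 mod 53 = 29, so 5^22 ≡ 29 (mod 53).

29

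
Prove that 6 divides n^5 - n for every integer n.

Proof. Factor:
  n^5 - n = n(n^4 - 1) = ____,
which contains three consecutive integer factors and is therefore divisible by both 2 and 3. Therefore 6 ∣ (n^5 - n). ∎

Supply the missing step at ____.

(n - 1)n(n + 1)(n^2 + 1)

n^4 - 1 = (n^2 - 1)(n^2 + 1), and n^2 - 1 = (n-1)(n+1).
So n(n^4 - 1) = (n - 1)n(n + 1)(n^2 + 1).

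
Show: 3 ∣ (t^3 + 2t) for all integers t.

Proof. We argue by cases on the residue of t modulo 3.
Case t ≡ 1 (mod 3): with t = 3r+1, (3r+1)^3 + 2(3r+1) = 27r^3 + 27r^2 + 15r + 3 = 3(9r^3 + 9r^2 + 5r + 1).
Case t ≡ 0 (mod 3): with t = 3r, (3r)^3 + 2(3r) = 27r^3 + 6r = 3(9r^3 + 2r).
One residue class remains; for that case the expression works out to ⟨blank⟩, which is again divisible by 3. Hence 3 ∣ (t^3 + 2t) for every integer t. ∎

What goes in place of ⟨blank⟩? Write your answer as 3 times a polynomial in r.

3(9r^3 + 18r^2 + 14r + 4)

Only t ≡ 2 (mod 3) is unaccounted for. Put t = 3r+2:
(3r+2)^3 + 2(3r+2) expands to 27r^3 + 54r^2 + 42r + 12,
and factoring out 3 leaves 3(9r^3 + 18r^2 + 14r + 4).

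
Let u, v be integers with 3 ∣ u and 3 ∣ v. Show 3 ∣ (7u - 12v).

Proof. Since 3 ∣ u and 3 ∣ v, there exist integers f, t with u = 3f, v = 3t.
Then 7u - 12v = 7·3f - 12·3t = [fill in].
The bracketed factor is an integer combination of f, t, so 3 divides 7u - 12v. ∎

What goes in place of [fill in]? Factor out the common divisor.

Pull the common 3 out of every term: 7·3f - 12·3t = 3(7f - 12t).
7f - 12t is an integer, which exhibits the divisibility.

3(7f - 12t)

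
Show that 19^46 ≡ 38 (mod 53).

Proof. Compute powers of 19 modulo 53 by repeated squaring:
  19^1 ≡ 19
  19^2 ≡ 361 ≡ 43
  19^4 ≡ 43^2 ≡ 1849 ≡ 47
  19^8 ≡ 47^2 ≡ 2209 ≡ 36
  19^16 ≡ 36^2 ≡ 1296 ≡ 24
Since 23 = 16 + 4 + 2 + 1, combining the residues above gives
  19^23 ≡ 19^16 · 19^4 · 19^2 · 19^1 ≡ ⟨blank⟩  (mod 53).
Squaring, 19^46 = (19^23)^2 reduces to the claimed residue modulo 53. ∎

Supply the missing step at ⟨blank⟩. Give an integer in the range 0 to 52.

12

Multiply the listed residues: 24 · 47 · 43 · 19 = 1128 → 48504 → 921576.
Reducing modulo 53: 921576 = 17388·53 + 12, so 19^23 ≡ 12.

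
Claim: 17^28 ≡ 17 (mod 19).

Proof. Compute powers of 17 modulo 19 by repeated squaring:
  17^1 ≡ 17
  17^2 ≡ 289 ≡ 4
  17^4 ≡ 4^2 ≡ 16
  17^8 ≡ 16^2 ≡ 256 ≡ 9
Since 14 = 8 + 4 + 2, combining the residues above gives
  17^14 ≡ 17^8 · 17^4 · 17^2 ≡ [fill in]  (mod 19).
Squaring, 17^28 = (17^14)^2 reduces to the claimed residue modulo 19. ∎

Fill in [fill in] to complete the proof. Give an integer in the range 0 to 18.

Multiply the listed residues: 9 · 16 · 4 = 144 → 576.
Reducing modulo 19: 576 = 30·19 + 6, so 17^14 ≡ 6.

6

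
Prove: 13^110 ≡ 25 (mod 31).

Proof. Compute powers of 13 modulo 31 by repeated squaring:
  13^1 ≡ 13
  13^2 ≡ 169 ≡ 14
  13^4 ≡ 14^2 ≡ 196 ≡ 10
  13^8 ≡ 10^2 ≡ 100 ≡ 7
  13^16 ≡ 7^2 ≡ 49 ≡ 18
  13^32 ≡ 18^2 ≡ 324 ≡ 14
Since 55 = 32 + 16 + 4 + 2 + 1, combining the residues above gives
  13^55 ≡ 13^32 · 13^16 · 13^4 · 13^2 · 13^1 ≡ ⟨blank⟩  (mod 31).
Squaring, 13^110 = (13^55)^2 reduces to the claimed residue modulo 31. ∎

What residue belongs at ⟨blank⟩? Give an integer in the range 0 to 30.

26

13^32 · 13^16 · 13^4 · 13^2 · 13^1 ≡ 14 · 18 · 10 · 14 · 13 = 458640.
458640 mod 31 = 26, so 13^55 ≡ 26 (mod 31).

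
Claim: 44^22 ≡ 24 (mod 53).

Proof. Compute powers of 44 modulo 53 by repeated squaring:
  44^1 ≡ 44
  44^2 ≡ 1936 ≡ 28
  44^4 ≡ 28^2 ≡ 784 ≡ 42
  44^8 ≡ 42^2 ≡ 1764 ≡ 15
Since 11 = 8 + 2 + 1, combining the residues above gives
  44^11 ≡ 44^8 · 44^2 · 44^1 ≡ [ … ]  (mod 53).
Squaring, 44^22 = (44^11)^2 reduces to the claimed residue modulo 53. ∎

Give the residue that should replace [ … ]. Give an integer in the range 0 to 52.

36

44^8 · 44^2 · 44^1 ≡ 15 · 28 · 44 = 18480.
18480 mod 53 = 36, so 44^11 ≡ 36 (mod 53).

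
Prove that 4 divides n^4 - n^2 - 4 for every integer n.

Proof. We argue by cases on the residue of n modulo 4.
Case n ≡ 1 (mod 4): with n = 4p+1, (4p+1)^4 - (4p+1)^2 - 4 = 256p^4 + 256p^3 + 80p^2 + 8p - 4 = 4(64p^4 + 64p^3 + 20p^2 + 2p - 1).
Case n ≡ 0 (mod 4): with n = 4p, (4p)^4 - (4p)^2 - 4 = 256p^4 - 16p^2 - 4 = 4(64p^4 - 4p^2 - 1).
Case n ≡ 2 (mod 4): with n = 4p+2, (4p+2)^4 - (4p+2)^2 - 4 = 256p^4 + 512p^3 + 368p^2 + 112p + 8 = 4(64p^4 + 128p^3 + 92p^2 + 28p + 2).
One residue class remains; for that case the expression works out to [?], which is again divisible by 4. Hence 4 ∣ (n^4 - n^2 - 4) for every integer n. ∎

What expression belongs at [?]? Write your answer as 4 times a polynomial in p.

Only n ≡ 3 (mod 4) is unaccounted for. Put n = 4p+3:
(4p+3)^4 - (4p+3)^2 - 4 expands to 256p^4 + 768p^3 + 848p^2 + 408p + 68,
and factoring out 4 leaves 4(64p^4 + 192p^3 + 212p^2 + 102p + 17).

4(64p^4 + 192p^3 + 212p^2 + 102p + 17)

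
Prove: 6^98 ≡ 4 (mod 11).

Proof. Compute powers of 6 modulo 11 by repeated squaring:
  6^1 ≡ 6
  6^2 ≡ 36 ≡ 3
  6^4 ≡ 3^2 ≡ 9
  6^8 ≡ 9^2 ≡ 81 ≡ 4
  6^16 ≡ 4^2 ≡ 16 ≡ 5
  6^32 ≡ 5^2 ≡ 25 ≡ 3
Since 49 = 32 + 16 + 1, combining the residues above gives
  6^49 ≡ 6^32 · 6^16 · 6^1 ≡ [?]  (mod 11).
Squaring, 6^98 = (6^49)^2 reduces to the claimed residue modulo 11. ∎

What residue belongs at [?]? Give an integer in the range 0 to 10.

2

Multiply the listed residues: 3 · 5 · 6 = 15 → 90.
Reducing modulo 11: 90 = 8·11 + 2, so 6^49 ≡ 2.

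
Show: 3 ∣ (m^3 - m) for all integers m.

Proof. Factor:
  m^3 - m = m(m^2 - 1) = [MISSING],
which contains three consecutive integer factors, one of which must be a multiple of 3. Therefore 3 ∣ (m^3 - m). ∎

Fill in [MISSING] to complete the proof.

(m - 1)m(m + 1)

m(m^2 - 1) = m(m - 1)(m + 1) = (m - 1)m(m + 1).
These three factors are consecutive integers, so their product is divisible by 3.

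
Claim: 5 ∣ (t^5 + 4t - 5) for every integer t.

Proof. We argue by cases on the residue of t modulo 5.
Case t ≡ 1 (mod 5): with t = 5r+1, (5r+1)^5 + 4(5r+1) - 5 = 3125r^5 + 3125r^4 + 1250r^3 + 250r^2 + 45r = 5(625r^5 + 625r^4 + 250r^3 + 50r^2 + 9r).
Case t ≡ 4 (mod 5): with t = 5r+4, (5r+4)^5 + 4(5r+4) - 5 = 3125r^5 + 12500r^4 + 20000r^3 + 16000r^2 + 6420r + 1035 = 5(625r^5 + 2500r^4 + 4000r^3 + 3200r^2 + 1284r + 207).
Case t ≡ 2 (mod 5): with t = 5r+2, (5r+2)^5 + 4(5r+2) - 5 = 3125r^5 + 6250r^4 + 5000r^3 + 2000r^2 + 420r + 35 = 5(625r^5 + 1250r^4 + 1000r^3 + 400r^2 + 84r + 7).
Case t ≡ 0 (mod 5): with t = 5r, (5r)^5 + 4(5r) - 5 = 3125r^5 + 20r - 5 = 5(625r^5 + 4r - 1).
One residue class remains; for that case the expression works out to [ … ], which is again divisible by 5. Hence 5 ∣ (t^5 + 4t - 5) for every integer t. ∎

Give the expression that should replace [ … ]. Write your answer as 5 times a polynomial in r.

Only t ≡ 3 (mod 5) is unaccounted for. Put t = 5r+3:
(5r+3)^5 + 4(5r+3) - 5 expands to 3125r^5 + 9375r^4 + 11250r^3 + 6750r^2 + 2045r + 250,
and factoring out 5 leaves 5(625r^5 + 1875r^4 + 2250r^3 + 1350r^2 + 409r + 50).

5(625r^5 + 1875r^4 + 2250r^3 + 1350r^2 + 409r + 50)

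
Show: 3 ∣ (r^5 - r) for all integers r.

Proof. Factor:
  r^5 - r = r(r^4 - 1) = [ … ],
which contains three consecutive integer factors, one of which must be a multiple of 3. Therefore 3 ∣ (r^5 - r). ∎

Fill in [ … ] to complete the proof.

r^4 - 1 = (r^2 - 1)(r^2 + 1), and r^2 - 1 = (r-1)(r+1).
So r(r^4 - 1) = (r - 1)r(r + 1)(r^2 + 1).

(r - 1)r(r + 1)(r^2 + 1)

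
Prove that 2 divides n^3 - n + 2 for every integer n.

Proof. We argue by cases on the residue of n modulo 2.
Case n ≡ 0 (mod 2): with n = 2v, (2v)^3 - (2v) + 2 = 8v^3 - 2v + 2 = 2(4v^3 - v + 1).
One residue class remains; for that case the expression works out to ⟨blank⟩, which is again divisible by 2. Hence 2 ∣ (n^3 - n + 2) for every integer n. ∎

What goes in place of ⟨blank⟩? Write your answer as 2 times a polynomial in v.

2(4v^3 + 6v^2 + 2v + 1)

The residues treated are {0}, so the missing case is n ≡ 1 (mod 2); write n = 2v+1.
Then (2v+1)^3 - (2v+1) + 2 = 8v^3 + 12v^2 + 4v + 2 = 2(4v^3 + 6v^2 + 2v + 1).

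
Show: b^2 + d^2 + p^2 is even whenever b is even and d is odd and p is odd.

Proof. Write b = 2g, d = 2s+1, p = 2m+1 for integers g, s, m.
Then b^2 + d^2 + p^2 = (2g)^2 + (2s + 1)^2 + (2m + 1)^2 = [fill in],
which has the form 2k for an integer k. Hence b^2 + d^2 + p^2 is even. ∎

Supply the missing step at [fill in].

2(2g^2 + 2m^2 + 2m + 2s^2 + 2s + 1)

(2g)^2 + (2s + 1)^2 + (2m + 1)^2 = 4g^2 + 4m^2 + 4m + 4s^2 + 4s + 2
= 2(2g^2 + 2m^2 + 2m + 2s^2 + 2s + 1).
Since 2g^2 + 2m^2 + 2m + 2s^2 + 2s + 1 is an integer, the sum of squares is of the form 2k for an integer k.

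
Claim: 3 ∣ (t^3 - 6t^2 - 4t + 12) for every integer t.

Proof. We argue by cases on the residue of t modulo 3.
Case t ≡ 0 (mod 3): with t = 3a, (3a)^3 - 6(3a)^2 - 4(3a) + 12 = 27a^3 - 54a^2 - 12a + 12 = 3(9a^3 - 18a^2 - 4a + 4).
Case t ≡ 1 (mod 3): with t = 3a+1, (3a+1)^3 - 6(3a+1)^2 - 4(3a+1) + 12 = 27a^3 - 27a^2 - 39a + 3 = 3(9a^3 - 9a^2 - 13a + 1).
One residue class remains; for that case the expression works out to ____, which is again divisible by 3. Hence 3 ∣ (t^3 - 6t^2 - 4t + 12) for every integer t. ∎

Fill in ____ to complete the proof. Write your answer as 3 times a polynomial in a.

Only t ≡ 2 (mod 3) is unaccounted for. Put t = 3a+2:
(3a+2)^3 - 6(3a+2)^2 - 4(3a+2) + 12 expands to 27a^3 - 48a - 12,
and factoring out 3 leaves 3(9a^3 - 16a - 4).

3(9a^3 - 16a - 4)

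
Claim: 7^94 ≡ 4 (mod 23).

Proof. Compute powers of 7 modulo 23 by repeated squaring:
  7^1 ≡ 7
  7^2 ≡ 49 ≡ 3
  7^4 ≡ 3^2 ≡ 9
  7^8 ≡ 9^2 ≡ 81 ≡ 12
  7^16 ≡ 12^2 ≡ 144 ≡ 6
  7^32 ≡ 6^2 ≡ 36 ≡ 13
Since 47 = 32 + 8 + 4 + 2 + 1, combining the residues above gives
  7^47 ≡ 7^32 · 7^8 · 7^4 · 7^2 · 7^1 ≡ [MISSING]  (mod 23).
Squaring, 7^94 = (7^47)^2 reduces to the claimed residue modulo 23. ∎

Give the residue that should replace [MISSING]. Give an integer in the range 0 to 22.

Multiply the listed residues: 13 · 12 · 9 · 3 · 7 = 156 → 1404 → 4212 → 29484.
Reducing modulo 23: 29484 = 1281·23 + 21, so 7^47 ≡ 21.

21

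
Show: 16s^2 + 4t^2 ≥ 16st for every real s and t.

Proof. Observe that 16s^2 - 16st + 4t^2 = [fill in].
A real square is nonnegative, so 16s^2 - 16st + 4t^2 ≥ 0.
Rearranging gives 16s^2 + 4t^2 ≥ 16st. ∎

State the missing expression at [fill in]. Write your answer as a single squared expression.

(4s - 2t)^2

16s^2 - 16st + 4t^2 is a perfect-square trinomial: the outer terms are (4s)^2 and (2t)^2, and the cross term is -2·4s·2t.
So 16s^2 - 16st + 4t^2 = (4s - 2t)^2 ≥ 0.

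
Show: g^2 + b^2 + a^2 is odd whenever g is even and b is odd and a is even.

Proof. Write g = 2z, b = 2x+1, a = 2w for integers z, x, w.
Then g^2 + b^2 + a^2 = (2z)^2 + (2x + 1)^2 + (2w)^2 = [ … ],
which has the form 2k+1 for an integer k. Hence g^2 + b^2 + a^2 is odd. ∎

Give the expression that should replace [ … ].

(2z)^2 + (2x + 1)^2 + (2w)^2 = 4w^2 + 4x^2 + 4x + 4z^2 + 1
= 2(2w^2 + 2x^2 + 2x + 2z^2) + 1.
Since 2w^2 + 2x^2 + 2x + 2z^2 is an integer, the sum of squares is of the form 2k+1 for an integer k.

2(2w^2 + 2x^2 + 2x + 2z^2) + 1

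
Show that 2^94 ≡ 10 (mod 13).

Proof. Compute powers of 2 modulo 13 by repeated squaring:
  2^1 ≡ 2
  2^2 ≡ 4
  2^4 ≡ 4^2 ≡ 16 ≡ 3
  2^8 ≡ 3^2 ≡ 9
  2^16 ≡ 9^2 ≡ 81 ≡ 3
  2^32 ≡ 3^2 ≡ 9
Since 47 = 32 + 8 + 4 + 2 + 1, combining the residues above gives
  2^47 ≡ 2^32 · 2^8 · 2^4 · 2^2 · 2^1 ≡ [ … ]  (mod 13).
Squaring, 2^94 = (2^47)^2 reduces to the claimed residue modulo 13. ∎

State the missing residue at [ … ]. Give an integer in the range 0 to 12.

Multiply the listed residues: 9 · 9 · 3 · 4 · 2 = 81 → 243 → 972 → 1944.
Reducing modulo 13: 1944 = 149·13 + 7, so 2^47 ≡ 7.

7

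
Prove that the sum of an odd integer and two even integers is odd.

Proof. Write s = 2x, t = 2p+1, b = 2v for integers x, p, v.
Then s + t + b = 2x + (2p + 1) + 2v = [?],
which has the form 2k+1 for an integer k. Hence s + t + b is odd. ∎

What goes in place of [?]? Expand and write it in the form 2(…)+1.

2(p + v + x) + 1

Expanding: 2x + (2p + 1) + 2v = 2p + 2v + 2x + 1.
Every term except the constant is even, so this is 2(p + v + x) + 1,
and p + v + x ∈ ℤ gives the required form.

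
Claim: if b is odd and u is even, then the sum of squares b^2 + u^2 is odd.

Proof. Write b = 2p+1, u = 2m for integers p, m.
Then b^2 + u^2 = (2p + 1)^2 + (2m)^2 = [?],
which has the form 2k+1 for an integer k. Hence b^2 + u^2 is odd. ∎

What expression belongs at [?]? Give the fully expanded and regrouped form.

Expanding: (2p + 1)^2 + (2m)^2 = 4m^2 + 4p^2 + 4p + 1.
Every term except the constant is even, so this is 2(2m^2 + 2p^2 + 2p) + 1,
and 2m^2 + 2p^2 + 2p ∈ ℤ gives the required form.

2(2m^2 + 2p^2 + 2p) + 1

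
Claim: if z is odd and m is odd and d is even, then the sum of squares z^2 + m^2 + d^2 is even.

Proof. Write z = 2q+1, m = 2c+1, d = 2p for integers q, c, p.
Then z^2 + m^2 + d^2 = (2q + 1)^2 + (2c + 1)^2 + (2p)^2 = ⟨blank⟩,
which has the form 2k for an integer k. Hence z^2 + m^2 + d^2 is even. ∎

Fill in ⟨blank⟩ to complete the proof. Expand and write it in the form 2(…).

(2q + 1)^2 + (2c + 1)^2 + (2p)^2 = 4c^2 + 4c + 4p^2 + 4q^2 + 4q + 2
= 2(2c^2 + 2c + 2p^2 + 2q^2 + 2q + 1).
Since 2c^2 + 2c + 2p^2 + 2q^2 + 2q + 1 is an integer, the sum of squares is of the form 2k for an integer k.

2(2c^2 + 2c + 2p^2 + 2q^2 + 2q + 1)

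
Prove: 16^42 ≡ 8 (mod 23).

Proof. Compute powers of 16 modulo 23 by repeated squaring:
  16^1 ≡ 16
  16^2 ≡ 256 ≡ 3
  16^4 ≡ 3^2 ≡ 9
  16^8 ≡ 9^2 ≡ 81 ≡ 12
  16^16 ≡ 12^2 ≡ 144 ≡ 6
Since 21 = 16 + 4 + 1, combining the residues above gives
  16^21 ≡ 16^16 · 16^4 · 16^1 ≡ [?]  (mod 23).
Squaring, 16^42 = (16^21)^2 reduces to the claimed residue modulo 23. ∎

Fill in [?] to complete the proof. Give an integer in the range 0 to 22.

Multiply the listed residues: 6 · 9 · 16 = 54 → 864.
Reducing modulo 23: 864 = 37·23 + 13, so 16^21 ≡ 13.

13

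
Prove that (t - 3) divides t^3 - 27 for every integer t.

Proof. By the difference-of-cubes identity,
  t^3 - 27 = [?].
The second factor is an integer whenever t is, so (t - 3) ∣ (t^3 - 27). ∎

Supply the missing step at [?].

a^3 - b^3 = (a - b)(a^2 + ab + b^2). With a = t, b = 3:
t^3 - 27 = (t - 3)(t^2 + 3t + 9).

(t - 3)(t^2 + 3t + 9)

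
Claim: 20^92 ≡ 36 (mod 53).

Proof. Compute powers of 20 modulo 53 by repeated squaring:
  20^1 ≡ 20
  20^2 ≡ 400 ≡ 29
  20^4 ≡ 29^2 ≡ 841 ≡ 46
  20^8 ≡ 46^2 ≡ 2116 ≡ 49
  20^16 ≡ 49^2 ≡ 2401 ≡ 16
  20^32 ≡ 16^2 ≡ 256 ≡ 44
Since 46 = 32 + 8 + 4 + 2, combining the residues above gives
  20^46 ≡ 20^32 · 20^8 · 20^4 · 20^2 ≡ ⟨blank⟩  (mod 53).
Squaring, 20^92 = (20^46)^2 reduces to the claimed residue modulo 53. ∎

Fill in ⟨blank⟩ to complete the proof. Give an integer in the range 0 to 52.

Multiply the listed residues: 44 · 49 · 46 · 29 = 2156 → 99176 → 2876104.
Reducing modulo 53: 2876104 = 54266·53 + 6, so 20^46 ≡ 6.

6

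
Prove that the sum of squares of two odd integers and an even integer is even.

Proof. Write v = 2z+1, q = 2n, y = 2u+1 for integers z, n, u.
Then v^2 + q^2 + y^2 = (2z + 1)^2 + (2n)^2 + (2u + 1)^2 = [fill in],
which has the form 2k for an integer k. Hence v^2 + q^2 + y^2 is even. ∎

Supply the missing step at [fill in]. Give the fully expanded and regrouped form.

(2z + 1)^2 + (2n)^2 + (2u + 1)^2 = 4n^2 + 4u^2 + 4u + 4z^2 + 4z + 2
= 2(2n^2 + 2u^2 + 2u + 2z^2 + 2z + 1).
Since 2n^2 + 2u^2 + 2u + 2z^2 + 2z + 1 is an integer, the sum of squares is of the form 2k for an integer k.

2(2n^2 + 2u^2 + 2u + 2z^2 + 2z + 1)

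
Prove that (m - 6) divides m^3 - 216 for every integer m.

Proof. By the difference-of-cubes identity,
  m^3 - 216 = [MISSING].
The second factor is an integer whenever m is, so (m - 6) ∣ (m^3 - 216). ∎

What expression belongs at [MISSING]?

(m - 6)(m^2 + 6m + 36)

a^3 - b^3 = (a - b)(a^2 + ab + b^2). With a = m, b = 6:
m^3 - 216 = (m - 6)(m^2 + 6m + 36).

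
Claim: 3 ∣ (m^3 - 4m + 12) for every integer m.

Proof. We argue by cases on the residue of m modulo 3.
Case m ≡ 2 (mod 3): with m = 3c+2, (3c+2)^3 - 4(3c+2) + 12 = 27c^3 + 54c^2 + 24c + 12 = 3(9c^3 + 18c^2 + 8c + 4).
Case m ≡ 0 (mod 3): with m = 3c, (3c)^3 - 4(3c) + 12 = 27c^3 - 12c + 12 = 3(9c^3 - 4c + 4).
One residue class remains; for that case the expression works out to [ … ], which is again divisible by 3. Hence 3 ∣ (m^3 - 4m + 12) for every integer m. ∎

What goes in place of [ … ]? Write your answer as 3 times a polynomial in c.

3(9c^3 + 9c^2 - c + 3)

Only m ≡ 1 (mod 3) is unaccounted for. Put m = 3c+1:
(3c+1)^3 - 4(3c+1) + 12 expands to 27c^3 + 27c^2 - 3c + 9,
and factoring out 3 leaves 3(9c^3 + 9c^2 - c + 3).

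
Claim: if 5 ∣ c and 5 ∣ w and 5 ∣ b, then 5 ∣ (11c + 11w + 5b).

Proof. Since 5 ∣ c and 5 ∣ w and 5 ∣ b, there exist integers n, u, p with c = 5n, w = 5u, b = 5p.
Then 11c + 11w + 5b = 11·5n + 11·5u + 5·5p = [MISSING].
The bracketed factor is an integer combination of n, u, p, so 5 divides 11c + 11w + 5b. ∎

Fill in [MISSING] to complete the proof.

Each term has a factor of 5: 11·5n + 11·5u + 5·5p = 5·(11n + 5p + 11u).
Since 11n + 5p + 11u is an integer, 5 ∣ (11c + 11w + 5b).

5(11n + 5p + 11u)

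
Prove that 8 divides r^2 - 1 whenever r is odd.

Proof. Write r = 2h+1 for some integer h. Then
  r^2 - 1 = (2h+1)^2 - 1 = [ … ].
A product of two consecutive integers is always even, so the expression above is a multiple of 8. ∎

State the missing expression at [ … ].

4h(h + 1)

(2h+1)^2 - 1 = 4h^2 + 4h + 1 - 1 = 4h^2 + 4h = 4h(h+1).
Since h and h+1 are consecutive, h(h+1) is even, and 4·(even) is a multiple of 8.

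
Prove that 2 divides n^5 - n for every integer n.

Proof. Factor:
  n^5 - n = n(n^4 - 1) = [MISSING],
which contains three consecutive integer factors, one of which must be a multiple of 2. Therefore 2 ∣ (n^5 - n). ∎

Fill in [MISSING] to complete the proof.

(n - 1)n(n + 1)(n^2 + 1)

n^4 - 1 = (n^2 - 1)(n^2 + 1), and n^2 - 1 = (n-1)(n+1).
So n(n^4 - 1) = (n - 1)n(n + 1)(n^2 + 1).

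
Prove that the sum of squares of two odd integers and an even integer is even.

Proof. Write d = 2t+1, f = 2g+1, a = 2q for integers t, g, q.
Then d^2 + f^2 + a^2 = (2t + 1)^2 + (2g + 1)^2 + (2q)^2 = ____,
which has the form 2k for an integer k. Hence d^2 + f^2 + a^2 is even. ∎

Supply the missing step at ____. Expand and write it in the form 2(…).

Expanding: (2t + 1)^2 + (2g + 1)^2 + (2q)^2 = 4g^2 + 4g + 4q^2 + 4t^2 + 4t + 2.
Every term is even; pulling out the factor of 2 gives 2(2g^2 + 2g + 2q^2 + 2t^2 + 2t + 1).

2(2g^2 + 2g + 2q^2 + 2t^2 + 2t + 1)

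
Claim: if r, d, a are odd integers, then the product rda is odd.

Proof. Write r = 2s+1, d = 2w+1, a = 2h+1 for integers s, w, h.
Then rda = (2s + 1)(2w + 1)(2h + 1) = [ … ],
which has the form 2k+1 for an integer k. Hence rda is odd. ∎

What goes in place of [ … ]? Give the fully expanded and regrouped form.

2(4hsw + 2hs + 2hw + h + 2sw + s + w) + 1

(2s + 1)(2w + 1)(2h + 1) = 8hsw + 4hs + 4hw + 2h + 4sw + 2s + 2w + 1
= 2(4hsw + 2hs + 2hw + h + 2sw + s + w) + 1.
Since 4hsw + 2hs + 2hw + h + 2sw + s + w is an integer, the product is of the form 2k+1 for an integer k.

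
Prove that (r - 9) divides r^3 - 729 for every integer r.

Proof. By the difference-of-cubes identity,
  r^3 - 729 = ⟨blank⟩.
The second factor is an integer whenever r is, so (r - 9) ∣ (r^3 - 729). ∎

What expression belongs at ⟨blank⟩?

a^3 - b^3 = (a - b)(a^2 + ab + b^2). With a = r, b = 9:
r^3 - 729 = (r - 9)(r^2 + 9r + 81).

(r - 9)(r^2 + 9r + 81)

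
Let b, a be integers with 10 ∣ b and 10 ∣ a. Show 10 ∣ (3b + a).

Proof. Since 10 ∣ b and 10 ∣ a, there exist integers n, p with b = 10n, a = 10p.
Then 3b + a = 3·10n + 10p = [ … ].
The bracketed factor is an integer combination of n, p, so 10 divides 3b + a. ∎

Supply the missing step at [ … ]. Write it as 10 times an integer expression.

Pull the common 10 out of every term: 3·10n + 10p = 10(3n + p).
3n + p is an integer, which exhibits the divisibility.

10(3n + p)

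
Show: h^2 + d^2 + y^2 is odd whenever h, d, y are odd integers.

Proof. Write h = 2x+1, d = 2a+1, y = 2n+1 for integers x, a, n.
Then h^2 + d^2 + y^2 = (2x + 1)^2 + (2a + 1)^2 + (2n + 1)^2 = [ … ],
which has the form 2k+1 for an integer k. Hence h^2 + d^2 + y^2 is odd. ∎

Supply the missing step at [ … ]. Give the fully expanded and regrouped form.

(2x + 1)^2 + (2a + 1)^2 + (2n + 1)^2 = 4a^2 + 4a + 4n^2 + 4n + 4x^2 + 4x + 3
= 2(2a^2 + 2a + 2n^2 + 2n + 2x^2 + 2x + 1) + 1.
Since 2a^2 + 2a + 2n^2 + 2n + 2x^2 + 2x + 1 is an integer, the sum of squares is of the form 2k+1 for an integer k.

2(2a^2 + 2a + 2n^2 + 2n + 2x^2 + 2x + 1) + 1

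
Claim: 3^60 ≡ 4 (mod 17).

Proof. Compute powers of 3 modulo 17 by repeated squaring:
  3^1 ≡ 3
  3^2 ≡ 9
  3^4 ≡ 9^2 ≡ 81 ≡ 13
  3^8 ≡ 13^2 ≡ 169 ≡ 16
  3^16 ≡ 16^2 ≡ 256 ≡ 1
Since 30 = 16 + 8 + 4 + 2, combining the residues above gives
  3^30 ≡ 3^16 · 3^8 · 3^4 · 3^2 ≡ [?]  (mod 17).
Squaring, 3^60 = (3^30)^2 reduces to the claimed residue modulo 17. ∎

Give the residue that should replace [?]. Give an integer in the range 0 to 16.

2

Multiply the listed residues: 1 · 16 · 13 · 9 = 16 → 208 → 1872.
Reducing modulo 17: 1872 = 110·17 + 2, so 3^30 ≡ 2.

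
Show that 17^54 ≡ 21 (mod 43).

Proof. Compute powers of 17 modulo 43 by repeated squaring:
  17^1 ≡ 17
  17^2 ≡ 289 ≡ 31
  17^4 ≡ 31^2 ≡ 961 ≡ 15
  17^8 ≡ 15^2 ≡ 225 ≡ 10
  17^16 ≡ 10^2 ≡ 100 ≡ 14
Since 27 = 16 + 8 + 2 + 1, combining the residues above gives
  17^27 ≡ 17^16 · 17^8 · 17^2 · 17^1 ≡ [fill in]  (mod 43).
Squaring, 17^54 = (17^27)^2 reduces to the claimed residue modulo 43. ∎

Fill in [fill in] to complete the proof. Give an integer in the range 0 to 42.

35

17^16 · 17^8 · 17^2 · 17^1 ≡ 14 · 10 · 31 · 17 = 73780.
73780 mod 43 = 35, so 17^27 ≡ 35 (mod 43).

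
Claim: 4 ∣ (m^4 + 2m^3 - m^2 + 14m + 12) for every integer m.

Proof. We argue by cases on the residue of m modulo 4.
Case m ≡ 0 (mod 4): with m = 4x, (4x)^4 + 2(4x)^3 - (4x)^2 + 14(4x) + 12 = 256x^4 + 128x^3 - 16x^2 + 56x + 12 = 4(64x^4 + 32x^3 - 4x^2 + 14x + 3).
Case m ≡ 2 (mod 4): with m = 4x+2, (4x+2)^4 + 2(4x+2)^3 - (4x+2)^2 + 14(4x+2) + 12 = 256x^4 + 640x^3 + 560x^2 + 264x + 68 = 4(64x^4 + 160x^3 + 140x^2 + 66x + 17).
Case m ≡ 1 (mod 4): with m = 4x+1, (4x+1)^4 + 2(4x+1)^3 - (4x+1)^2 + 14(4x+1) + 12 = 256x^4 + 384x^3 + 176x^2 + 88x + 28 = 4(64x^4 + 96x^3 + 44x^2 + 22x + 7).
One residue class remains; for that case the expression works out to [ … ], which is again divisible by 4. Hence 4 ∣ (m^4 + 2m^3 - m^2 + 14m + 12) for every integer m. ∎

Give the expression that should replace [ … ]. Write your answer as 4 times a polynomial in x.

4(64x^4 + 224x^3 + 284x^2 + 170x + 45)

Only m ≡ 3 (mod 4) is unaccounted for. Put m = 4x+3:
(4x+3)^4 + 2(4x+3)^3 - (4x+3)^2 + 14(4x+3) + 12 expands to 256x^4 + 896x^3 + 1136x^2 + 680x + 180,
and factoring out 4 leaves 4(64x^4 + 224x^3 + 284x^2 + 170x + 45).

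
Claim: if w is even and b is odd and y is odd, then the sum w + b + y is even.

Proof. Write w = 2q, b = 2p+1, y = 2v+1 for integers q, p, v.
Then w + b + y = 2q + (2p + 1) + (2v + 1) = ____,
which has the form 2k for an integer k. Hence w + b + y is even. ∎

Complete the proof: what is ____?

Expanding: 2q + (2p + 1) + (2v + 1) = 2p + 2q + 2v + 2.
Every term is even; pulling out the factor of 2 gives 2(p + q + v + 1).

2(p + q + v + 1)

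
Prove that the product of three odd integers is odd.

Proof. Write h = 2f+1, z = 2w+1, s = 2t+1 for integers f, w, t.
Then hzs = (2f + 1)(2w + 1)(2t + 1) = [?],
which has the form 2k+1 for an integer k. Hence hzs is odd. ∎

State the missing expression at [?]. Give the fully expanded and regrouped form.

Expanding: (2f + 1)(2w + 1)(2t + 1) = 8ftw + 4ft + 4fw + 2f + 4tw + 2t + 2w + 1.
Every term except the constant is even, so this is 2(4ftw + 2ft + 2fw + f + 2tw + t + w) + 1,
and 4ftw + 2ft + 2fw + f + 2tw + t + w ∈ ℤ gives the required form.

2(4ftw + 2ft + 2fw + f + 2tw + t + w) + 1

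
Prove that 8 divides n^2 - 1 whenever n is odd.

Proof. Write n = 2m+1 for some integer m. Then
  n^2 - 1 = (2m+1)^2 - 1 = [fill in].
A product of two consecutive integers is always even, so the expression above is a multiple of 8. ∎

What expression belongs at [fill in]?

4m(m + 1)

(2m+1)^2 - 1 = 4m^2 + 4m + 1 - 1 = 4m^2 + 4m = 4m(m+1).
Since m and m+1 are consecutive, m(m+1) is even, and 4·(even) is a multiple of 8.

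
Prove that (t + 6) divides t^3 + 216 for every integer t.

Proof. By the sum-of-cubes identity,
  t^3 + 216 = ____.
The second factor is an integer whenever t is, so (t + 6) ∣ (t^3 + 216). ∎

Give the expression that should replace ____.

(t + 6)(t^2 - 6t + 36)

a^3 + b^3 = (a + b)(a^2 - ab + b^2). With a = t, b = 6:
t^3 + 216 = (t + 6)(t^2 - 6t + 36).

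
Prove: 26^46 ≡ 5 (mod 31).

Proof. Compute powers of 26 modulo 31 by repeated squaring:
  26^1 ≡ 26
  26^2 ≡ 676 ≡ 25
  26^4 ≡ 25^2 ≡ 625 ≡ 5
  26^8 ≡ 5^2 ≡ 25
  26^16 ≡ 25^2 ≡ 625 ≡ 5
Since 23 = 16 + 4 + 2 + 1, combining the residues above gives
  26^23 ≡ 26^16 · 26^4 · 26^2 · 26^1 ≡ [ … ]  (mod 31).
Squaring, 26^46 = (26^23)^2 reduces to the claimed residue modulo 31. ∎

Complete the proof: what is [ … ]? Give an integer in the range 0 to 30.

26^16 · 26^4 · 26^2 · 26^1 ≡ 5 · 5 · 25 · 26 = 16250.
16250 mod 31 = 6, so 26^23 ≡ 6 (mod 31).

6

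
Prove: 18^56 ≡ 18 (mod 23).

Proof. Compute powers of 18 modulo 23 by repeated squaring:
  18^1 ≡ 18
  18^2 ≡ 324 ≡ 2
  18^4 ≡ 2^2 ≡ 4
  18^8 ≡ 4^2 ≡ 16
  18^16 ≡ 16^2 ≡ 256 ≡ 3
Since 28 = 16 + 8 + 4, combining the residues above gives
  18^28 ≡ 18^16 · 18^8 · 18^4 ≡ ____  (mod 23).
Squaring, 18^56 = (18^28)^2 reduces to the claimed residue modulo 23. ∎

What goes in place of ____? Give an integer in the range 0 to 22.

8

Multiply the listed residues: 3 · 16 · 4 = 48 → 192.
Reducing modulo 23: 192 = 8·23 + 8, so 18^28 ≡ 8.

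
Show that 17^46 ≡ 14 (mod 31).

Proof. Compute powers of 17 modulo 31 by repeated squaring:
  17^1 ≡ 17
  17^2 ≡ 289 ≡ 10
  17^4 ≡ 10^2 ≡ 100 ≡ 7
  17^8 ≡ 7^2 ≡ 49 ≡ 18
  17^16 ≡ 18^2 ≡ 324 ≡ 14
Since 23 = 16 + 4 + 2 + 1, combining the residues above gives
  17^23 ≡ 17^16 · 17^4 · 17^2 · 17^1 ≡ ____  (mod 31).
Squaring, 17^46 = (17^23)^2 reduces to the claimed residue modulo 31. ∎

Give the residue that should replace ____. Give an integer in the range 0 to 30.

13

Multiply the listed residues: 14 · 7 · 10 · 17 = 98 → 980 → 16660.
Reducing modulo 31: 16660 = 537·31 + 13, so 17^23 ≡ 13.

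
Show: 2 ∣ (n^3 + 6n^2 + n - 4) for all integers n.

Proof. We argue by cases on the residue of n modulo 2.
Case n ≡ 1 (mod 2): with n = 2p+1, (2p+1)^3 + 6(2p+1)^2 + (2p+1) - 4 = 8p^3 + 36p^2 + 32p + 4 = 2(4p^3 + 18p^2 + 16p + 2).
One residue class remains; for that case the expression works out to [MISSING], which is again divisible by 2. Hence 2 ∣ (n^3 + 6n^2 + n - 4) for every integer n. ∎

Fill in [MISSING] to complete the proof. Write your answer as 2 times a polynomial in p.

2(4p^3 + 12p^2 + p - 2)

The residues treated are {1}, so the missing case is n ≡ 0 (mod 2); write n = 2p.
Then (2p)^3 + 6(2p)^2 + (2p) - 4 = 8p^3 + 24p^2 + 2p - 4 = 2(4p^3 + 12p^2 + p - 2).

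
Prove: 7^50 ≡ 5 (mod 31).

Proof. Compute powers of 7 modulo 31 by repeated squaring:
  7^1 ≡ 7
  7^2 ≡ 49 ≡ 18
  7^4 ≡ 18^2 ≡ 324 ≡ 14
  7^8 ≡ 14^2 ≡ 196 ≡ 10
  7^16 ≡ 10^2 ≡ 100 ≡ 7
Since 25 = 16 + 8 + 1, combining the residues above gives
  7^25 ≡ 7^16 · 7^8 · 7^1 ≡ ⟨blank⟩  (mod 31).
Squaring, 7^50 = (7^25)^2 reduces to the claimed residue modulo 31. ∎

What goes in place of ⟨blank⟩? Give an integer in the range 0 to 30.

25

Multiply the listed residues: 7 · 10 · 7 = 70 → 490.
Reducing modulo 31: 490 = 15·31 + 25, so 7^25 ≡ 25.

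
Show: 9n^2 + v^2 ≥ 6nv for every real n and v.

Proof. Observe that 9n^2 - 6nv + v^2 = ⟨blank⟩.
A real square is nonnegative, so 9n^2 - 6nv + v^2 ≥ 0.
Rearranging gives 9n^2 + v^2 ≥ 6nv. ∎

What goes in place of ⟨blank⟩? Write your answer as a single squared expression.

9n^2 - 6nv + v^2 is a perfect-square trinomial: the outer terms are (3n)^2 and (v)^2, and the cross term is -2·3n·v.
So 9n^2 - 6nv + v^2 = (3n - v)^2 ≥ 0.

(3n - v)^2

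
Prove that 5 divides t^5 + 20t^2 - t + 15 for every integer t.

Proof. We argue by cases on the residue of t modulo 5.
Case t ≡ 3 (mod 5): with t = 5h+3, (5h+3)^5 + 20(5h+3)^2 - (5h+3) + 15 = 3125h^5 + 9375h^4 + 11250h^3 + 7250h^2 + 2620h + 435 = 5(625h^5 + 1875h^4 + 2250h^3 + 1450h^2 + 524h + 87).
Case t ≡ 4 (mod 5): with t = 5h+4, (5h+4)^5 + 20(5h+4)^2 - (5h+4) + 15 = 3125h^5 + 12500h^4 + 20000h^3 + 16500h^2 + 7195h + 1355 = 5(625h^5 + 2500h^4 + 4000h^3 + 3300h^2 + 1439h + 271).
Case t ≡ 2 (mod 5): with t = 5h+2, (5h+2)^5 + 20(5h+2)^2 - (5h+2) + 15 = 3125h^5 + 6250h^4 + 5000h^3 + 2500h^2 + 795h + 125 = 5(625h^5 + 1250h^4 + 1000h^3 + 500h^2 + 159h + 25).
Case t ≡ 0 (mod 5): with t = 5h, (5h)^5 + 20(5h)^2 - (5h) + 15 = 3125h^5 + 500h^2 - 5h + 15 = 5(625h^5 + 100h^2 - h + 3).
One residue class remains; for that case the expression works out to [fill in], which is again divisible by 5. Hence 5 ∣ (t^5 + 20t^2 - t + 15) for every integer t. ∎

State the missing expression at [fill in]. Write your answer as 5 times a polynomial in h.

The residues treated are {3, 4, 2, 0}, so the missing case is t ≡ 1 (mod 5); write t = 5h+1.
Then (5h+1)^5 + 20(5h+1)^2 - (5h+1) + 15 = 3125h^5 + 3125h^4 + 1250h^3 + 750h^2 + 220h + 35 = 5(625h^5 + 625h^4 + 250h^3 + 150h^2 + 44h + 7).

5(625h^5 + 625h^4 + 250h^3 + 150h^2 + 44h + 7)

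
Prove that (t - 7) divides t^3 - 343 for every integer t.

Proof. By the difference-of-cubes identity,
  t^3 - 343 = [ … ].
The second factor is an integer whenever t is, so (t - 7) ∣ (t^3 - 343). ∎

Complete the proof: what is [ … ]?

a^3 - b^3 = (a - b)(a^2 + ab + b^2). With a = t, b = 7:
t^3 - 343 = (t - 7)(t^2 + 7t + 49).

(t - 7)(t^2 + 7t + 49)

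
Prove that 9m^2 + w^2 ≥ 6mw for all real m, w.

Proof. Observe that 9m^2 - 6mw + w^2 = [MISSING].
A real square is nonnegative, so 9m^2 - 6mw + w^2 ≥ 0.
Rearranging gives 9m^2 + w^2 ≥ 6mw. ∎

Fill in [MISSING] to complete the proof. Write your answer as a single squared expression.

(3m - w)^2

The leading and trailing coefficients are 3^2 and 1^2, and 6 = 2·3·1, so the trinomial is (3m - w)^2.
Hence 9m^2 - 6mw + w^2 ≥ 0.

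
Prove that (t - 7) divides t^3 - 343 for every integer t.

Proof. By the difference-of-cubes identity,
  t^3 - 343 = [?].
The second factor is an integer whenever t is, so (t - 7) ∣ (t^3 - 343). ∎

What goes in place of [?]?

a^3 - b^3 = (a - b)(a^2 + ab + b^2). With a = t, b = 7:
t^3 - 343 = (t - 7)(t^2 + 7t + 49).

(t - 7)(t^2 + 7t + 49)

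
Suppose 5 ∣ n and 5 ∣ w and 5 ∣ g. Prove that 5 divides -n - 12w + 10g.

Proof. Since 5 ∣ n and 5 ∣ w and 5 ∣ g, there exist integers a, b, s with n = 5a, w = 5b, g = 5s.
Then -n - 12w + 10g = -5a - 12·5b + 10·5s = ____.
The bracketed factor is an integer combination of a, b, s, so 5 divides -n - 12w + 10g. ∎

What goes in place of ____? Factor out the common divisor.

5(-a - 12b + 10s)

Each term has a factor of 5: -5a - 12·5b + 10·5s = 5·(-a - 12b + 10s).
Since -a - 12b + 10s is an integer, 5 ∣ (-n - 12w + 10g).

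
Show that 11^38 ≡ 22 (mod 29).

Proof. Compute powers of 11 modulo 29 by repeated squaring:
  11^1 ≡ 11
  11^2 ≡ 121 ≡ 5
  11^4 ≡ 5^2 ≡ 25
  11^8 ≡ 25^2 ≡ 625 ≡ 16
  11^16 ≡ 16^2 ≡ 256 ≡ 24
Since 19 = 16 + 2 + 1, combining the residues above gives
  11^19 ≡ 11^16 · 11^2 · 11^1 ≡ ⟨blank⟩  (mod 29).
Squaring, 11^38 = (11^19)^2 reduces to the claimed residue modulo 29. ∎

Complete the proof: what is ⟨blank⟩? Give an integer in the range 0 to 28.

15

11^16 · 11^2 · 11^1 ≡ 24 · 5 · 11 = 1320.
1320 mod 29 = 15, so 11^19 ≡ 15 (mod 29).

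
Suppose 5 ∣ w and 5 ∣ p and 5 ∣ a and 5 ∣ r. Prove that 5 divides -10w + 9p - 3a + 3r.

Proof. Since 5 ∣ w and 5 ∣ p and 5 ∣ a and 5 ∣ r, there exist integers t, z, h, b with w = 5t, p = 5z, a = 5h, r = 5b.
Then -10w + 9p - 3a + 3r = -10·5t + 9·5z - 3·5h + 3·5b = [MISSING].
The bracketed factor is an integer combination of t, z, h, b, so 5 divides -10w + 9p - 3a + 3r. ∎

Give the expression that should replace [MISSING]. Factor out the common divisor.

5(3b - 3h - 10t + 9z)

Each term has a factor of 5: -10·5t + 9·5z - 3·5h + 3·5b = 5·(3b - 3h - 10t + 9z).
Since 3b - 3h - 10t + 9z is an integer, 5 ∣ (-10w + 9p - 3a + 3r).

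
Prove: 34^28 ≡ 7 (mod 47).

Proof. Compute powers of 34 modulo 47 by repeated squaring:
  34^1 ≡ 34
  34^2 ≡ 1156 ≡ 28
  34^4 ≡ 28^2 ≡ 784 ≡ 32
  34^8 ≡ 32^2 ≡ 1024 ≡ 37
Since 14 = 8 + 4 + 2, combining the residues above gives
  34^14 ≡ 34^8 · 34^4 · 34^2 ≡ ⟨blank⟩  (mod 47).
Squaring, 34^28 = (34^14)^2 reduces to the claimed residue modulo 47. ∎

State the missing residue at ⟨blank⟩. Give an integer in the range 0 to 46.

Multiply the listed residues: 37 · 32 · 28 = 1184 → 33152.
Reducing modulo 47: 33152 = 705·47 + 17, so 34^14 ≡ 17.

17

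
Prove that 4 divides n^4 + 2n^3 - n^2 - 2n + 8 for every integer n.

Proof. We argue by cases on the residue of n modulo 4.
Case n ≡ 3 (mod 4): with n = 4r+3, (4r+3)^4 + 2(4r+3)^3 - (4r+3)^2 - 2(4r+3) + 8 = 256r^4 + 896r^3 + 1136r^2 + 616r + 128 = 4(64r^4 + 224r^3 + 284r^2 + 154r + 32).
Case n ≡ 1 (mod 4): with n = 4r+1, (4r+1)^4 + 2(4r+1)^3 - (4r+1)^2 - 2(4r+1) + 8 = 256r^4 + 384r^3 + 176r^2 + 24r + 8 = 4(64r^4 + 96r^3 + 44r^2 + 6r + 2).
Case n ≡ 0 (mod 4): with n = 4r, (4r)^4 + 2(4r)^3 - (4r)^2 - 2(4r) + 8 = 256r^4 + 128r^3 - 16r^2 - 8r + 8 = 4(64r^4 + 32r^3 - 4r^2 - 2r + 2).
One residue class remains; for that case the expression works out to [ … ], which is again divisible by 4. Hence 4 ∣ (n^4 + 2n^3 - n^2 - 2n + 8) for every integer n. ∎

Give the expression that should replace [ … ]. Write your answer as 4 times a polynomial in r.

4(64r^4 + 160r^3 + 140r^2 + 50r + 8)

Only n ≡ 2 (mod 4) is unaccounted for. Put n = 4r+2:
(4r+2)^4 + 2(4r+2)^3 - (4r+2)^2 - 2(4r+2) + 8 expands to 256r^4 + 640r^3 + 560r^2 + 200r + 32,
and factoring out 4 leaves 4(64r^4 + 160r^3 + 140r^2 + 50r + 8).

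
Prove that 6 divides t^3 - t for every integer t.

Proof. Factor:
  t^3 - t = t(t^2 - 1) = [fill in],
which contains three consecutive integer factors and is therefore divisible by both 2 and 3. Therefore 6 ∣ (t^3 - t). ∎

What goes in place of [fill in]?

t(t^2 - 1) = t(t - 1)(t + 1) = (t - 1)t(t + 1).
These three factors are consecutive integers, so their product is divisible by 6.

(t - 1)t(t + 1)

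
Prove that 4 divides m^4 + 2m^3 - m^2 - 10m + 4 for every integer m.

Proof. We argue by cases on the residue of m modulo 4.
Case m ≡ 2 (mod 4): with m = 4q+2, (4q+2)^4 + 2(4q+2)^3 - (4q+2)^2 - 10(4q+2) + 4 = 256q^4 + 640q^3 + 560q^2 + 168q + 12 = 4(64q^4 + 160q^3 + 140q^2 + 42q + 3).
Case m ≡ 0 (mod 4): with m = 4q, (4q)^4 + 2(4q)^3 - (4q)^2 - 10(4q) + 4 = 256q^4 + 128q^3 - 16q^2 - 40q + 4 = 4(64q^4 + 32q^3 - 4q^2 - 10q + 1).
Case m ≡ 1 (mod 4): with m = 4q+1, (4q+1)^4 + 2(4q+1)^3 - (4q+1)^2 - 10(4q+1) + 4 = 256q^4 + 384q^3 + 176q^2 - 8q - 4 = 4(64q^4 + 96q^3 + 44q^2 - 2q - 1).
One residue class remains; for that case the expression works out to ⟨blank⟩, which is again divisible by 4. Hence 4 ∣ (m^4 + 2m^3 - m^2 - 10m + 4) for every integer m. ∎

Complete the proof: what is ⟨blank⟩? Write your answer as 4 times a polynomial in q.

4(64q^4 + 224q^3 + 284q^2 + 146q + 25)

The residues treated are {2, 0, 1}, so the missing case is m ≡ 3 (mod 4); write m = 4q+3.
Then (4q+3)^4 + 2(4q+3)^3 - (4q+3)^2 - 10(4q+3) + 4 = 256q^4 + 896q^3 + 1136q^2 + 584q + 100 = 4(64q^4 + 224q^3 + 284q^2 + 146q + 25).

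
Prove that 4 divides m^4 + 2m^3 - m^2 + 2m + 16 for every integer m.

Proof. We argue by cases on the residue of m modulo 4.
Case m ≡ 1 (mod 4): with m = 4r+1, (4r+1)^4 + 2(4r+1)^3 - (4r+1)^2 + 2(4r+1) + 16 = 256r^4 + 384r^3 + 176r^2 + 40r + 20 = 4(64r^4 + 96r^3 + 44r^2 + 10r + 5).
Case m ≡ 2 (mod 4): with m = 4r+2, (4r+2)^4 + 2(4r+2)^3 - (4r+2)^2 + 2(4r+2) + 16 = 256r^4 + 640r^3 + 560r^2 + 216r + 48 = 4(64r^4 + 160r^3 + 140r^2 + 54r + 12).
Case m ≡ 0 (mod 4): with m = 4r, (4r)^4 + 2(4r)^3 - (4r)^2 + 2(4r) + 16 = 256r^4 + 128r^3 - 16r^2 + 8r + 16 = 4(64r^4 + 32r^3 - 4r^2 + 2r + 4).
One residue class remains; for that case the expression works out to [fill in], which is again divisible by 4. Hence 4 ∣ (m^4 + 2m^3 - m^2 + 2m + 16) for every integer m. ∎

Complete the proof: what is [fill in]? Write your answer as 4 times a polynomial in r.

Only m ≡ 3 (mod 4) is unaccounted for. Put m = 4r+3:
(4r+3)^4 + 2(4r+3)^3 - (4r+3)^2 + 2(4r+3) + 16 expands to 256r^4 + 896r^3 + 1136r^2 + 632r + 148,
and factoring out 4 leaves 4(64r^4 + 224r^3 + 284r^2 + 158r + 37).

4(64r^4 + 224r^3 + 284r^2 + 158r + 37)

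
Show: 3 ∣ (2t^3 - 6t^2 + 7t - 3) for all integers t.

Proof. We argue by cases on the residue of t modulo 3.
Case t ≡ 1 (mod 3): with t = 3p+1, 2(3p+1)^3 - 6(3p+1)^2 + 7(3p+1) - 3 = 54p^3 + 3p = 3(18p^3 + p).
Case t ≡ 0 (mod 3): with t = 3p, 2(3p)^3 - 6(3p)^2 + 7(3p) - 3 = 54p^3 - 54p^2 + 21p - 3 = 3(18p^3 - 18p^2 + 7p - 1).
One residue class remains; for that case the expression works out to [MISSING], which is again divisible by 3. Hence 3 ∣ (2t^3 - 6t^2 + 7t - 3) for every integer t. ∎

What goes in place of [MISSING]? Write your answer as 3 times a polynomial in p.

Only t ≡ 2 (mod 3) is unaccounted for. Put t = 3p+2:
2(3p+2)^3 - 6(3p+2)^2 + 7(3p+2) - 3 expands to 54p^3 + 54p^2 + 21p + 3,
and factoring out 3 leaves 3(18p^3 + 18p^2 + 7p + 1).

3(18p^3 + 18p^2 + 7p + 1)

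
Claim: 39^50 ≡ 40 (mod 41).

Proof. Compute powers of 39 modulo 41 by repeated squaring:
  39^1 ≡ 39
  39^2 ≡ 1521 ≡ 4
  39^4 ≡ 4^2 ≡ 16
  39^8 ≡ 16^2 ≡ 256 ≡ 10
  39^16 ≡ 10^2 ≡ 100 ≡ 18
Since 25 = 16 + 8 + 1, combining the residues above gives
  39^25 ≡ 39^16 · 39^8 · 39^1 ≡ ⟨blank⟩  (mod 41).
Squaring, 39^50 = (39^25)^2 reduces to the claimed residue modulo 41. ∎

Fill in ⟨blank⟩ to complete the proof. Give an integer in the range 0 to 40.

9

Multiply the listed residues: 18 · 10 · 39 = 180 → 7020.
Reducing modulo 41: 7020 = 171·41 + 9, so 39^25 ≡ 9.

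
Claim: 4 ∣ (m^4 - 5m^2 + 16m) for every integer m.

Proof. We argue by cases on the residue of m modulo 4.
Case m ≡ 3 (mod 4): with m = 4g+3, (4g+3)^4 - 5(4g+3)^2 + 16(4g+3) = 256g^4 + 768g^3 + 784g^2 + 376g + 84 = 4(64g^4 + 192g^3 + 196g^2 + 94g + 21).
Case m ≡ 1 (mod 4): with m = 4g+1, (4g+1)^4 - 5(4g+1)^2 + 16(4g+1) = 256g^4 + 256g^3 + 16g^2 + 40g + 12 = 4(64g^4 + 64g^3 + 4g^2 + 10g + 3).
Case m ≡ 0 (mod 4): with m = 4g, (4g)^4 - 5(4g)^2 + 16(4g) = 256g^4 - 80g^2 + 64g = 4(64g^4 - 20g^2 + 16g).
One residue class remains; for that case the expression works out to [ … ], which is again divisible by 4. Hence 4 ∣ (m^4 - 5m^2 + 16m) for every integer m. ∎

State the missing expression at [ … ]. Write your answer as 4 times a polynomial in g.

Only m ≡ 2 (mod 4) is unaccounted for. Put m = 4g+2:
(4g+2)^4 - 5(4g+2)^2 + 16(4g+2) expands to 256g^4 + 512g^3 + 304g^2 + 112g + 28,
and factoring out 4 leaves 4(64g^4 + 128g^3 + 76g^2 + 28g + 7).

4(64g^4 + 128g^3 + 76g^2 + 28g + 7)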